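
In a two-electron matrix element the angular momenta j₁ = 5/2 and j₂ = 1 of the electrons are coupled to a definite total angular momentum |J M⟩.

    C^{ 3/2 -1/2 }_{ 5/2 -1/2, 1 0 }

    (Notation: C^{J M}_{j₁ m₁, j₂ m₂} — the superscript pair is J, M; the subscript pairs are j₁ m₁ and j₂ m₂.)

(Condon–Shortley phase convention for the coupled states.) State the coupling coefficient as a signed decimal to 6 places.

-0.632456  (= −√(2/5))

triangle: 2!×3!×0!/6! = 12/720
(j±m)!: 2!×3!×1!×1!×1!×2! = 24
prefactor² = (2J+1)×Δ×N² = 8/5
  k=1: −1/(1!×1!×2!×0!×1!×0!) = -1/2
Σ = -1/2  ⇒  CG² = 8/5×(-1/2)² = 2/5
CG = −√(2/5) = -0.632456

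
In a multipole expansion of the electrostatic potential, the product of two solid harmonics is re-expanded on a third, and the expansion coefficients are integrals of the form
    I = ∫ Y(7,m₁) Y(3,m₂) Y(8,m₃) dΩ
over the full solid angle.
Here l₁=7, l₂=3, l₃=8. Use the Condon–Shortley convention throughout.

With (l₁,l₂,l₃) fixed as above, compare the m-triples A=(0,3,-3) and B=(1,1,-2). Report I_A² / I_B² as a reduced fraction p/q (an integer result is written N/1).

3465/1369

Same 7,3,8: normalisation and zero-m 3j drop out of the ratio.
A: Δ: 2! 12! 4! / 19! → 1/5290740; sum: t=2:+1/29030400 = 1/29030400; 3j²(7 3 8; 0 3 -3) = Δ·Π!·Σ² = 165/8398  (sign -1)
B: Δ: 2! 12! 4! / 19! → 1/5290740; sum: t=0:+1/24883200 t=1:−1/3628800 t=2:+1/7741440 = -37/348364800; 3j²(7 3 8; 1 1 -2) = Δ·Π!·Σ² = 1369/176358  (sign -1)
I_A²/I_B² = (165/8398)/(1369/176358) = 3465/1369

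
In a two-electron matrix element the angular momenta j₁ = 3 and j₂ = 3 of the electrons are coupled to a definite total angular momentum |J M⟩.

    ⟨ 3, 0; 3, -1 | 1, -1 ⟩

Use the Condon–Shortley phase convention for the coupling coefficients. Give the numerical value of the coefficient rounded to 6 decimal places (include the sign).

√[3·5!1!1!/8! · 3!3!2!4!0!2!] = √(216/7)
  +(−1)^2/∏(2,3,1,0,0,1)! = 1/12  (running 1/12)
⟨..|..⟩ = √(216/7)·(1/12) = +0.462910

+0.462910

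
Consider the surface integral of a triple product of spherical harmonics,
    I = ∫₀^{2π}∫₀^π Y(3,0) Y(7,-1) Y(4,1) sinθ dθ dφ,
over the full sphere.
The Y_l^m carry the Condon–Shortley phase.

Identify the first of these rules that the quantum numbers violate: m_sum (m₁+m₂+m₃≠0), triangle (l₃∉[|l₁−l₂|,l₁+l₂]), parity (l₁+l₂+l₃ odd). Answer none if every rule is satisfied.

Σmᵢ = 0  ✓
l₃∈[|l₁−l₂|,l₁+l₂]=[4,10], have l₃=4  ✓
Σlᵢ = 14 ⇒ even  ✓

none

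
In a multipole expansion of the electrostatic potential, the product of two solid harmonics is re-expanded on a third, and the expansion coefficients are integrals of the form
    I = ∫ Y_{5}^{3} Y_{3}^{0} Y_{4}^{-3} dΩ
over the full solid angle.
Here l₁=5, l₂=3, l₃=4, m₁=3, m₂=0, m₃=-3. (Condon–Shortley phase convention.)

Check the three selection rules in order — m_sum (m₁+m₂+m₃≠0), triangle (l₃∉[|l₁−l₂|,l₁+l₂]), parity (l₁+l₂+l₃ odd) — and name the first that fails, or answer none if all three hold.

Σmᵢ = 0  ✓
l₃∈[|l₁−l₂|,l₁+l₂]=[2,8], have l₃=4  ✓
Σlᵢ = 12 ⇒ even  ✓

none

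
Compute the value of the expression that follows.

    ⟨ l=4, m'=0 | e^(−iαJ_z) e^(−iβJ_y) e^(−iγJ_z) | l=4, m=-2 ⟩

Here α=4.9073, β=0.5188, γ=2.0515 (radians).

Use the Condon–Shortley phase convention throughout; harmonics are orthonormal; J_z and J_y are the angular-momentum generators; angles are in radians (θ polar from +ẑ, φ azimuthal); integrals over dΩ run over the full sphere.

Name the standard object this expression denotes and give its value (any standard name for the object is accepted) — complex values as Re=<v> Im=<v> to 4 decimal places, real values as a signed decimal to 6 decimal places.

Wigner D-matrix element, Re=-0.2380 Im=-0.3410

This is a Wigner D-matrix element — the rotation-matrix element ⟨l m'| R(α,β,γ) |l m⟩ in the angular-momentum basis.
D^4_{0,-2}(4.9073,0.5188,2.0515) = e^{-i·0·4.9073}·d^4_{0,-2}(0.5188)·e^{-i·-2·2.0515}. Compute d first:
c=cos(0.518800/2)=0.966544, s=sin(0.518800/2)=0.256501; N=√[24·24·2·720]=910.735966
The bounds max(0,m−m')=0 and min(l+m,l−m')=2 give 3 terms
  k=0: (−1)^2·910.7360/(96)·0.9665^6·0.2565^2 = +0.508895
  k=1: (−1)^3·910.7360/(36)·0.9665^4·0.2565^4 = -0.095572
  k=2: (−1)^4·910.7360/(96)·0.9665^2·0.2565^6 = +0.002524
d^4_{0,-2}(0.5188) = +0.508895 -0.095572 +0.002524 = +0.415847
Phases: e^{-i·(0)·4.9073}=+1.000000+0.000000i, e^{-i·(-2)·2.0515}=-0.572367-0.819998i ⇒ D=-0.238017-0.340994i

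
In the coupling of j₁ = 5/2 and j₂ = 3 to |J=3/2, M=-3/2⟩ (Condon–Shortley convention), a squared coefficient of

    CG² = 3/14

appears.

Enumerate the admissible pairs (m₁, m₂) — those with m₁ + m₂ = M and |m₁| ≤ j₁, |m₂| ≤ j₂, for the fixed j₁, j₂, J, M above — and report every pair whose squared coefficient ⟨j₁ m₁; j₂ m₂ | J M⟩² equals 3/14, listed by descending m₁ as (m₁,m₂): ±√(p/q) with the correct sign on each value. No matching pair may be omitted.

(3/2,-3): +√(3/14)

Admissible pairs with m₁+m₂ = M = -3/2: (-5/2,1), (-3/2,0), (-1/2,-1), (1/2,-2), (3/2,-3)
  (m₁,m₂)=(3/2,-3): CG² = 3/14, CG = +√(3/14)   ← matches the target
  (m₁,m₂)=(1/2,-2): CG² = 2/7, CG = −√(2/7)
  (m₁,m₂)=(-1/2,-1): CG² = 9/35, CG = +√(9/35)
  (m₁,m₂)=(-3/2,0): CG² = 6/35, CG = −√(6/35)
  (m₁,m₂)=(-5/2,1): CG² = 1/14, CG = +√(1/14)
Pairs with CG² = 3/14: (3/2,-3): +√(3/14)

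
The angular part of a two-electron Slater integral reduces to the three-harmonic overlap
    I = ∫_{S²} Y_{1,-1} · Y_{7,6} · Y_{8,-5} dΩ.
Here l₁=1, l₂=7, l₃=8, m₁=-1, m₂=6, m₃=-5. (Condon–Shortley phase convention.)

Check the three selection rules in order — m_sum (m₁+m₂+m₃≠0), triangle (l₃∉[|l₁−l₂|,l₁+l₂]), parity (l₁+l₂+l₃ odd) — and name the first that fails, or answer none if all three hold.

m₁+m₂+m₃ = -1 + 6 − 5 = 0  ✓
triangle: |1−7|=6 ≤ l₃=8 ≤ 1+7=8  ✓
parity: l₁+l₂+l₃ = 16 is even  ✓

none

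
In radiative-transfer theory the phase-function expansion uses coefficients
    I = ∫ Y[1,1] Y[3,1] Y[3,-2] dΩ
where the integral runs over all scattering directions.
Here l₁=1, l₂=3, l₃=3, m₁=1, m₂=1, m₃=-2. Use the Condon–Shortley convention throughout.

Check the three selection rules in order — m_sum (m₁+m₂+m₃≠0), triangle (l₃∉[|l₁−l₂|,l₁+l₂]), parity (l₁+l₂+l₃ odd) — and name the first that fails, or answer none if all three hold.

Σmᵢ = 0  ✓
l₃∈[|l₁−l₂|,l₁+l₂]=[2,4], have l₃=3  ✓
Σlᵢ = 7 ⇒ odd  ✗

parity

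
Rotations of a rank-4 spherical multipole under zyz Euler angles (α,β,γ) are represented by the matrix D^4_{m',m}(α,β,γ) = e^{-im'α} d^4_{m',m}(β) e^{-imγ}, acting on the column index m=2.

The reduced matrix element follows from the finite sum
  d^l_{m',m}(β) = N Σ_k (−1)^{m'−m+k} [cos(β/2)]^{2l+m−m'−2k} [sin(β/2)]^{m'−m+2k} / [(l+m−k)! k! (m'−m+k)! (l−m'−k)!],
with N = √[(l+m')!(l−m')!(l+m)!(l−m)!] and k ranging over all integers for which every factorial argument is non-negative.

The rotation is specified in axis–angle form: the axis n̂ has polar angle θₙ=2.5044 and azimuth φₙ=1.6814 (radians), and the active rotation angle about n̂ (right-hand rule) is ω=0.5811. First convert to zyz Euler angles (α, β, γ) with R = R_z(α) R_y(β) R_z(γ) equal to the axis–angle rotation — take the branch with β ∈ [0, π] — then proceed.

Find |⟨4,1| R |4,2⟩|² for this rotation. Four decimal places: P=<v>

P=0.3098

Axis–angle → zyz. n̂ = (sinθₙcosφₙ, sinθₙsinφₙ, cosθₙ) = (-0.065669, +0.591306, -0.803769), ω = 0.5811.
R = I cosω + sinω [n̂]ₓ + (1−cosω) n̂n̂ᵀ gives
  R = [+0.836567, +0.434850, +0.333257; -0.447598, +0.893250, -0.041963; -0.315930, -0.114060, +0.941902]
β = atan2(√(R₁₃²+R₂₃²), R₃₃) = 0.342549; α = atan2(R₂₃, R₁₃) mod 2π = 6.157926; γ = atan2(R₃₂, −R₃₁) mod 2π = 5.936719
D^4_{1,2}(6.1579,0.3425,5.9367) = e^{-i·1·6.1579}·d^4_{1,2}(0.3425)·e^{-i·2·5.9367}. Compute d first:
With c≡cos(β/2)=0.985368 and s≡sin(β/2)=0.170438, N=[120·6·720·2]^{1/2}=1018.233765
k: max(0,(2)−(1))=1 … min(4+(2),4−(1))=3
  k=1: (−1)^0·1018.2338/(240)·0.9854^7·0.1704^1 = +0.652219
  k=2: (−1)^1·1018.2338/(48)·0.9854^5·0.1704^3 = -0.097567
  k=3: (−1)^2·1018.2338/(72)·0.9854^3·0.1704^5 = +0.001946
d^4_{1,2}(0.3425) = +0.652219 -0.097567 +0.001946 = +0.556599
|D^4_{1,2}|² = |d^4_{1,2}(β)|² = (+0.556599)² = 0.309802 (the z-rotation phases have unit modulus)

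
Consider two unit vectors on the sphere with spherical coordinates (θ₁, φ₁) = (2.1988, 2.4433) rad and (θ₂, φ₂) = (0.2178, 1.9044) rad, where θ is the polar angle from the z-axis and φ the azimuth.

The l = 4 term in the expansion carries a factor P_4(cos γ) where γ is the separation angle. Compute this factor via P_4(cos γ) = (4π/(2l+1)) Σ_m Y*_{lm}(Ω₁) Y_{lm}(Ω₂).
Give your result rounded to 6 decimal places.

Addition theorem: P_4(cos γ) = (4π/9) Σ_m Y*_{lm}(Ω₁) Y_{lm}(Ω₂), m = −4…4:
  m=-4: Y*=(-0.178345, -0.064782)  Y=(0.000226, -0.000938)  product (-0.000101, 0.000153)
  m=-3: Y*=(-0.194996, -0.337366)  Y=(0.010381, 0.006654)  product (0.000220, -0.004800)
  m=-2: Y*=(0.053776, -0.305552)  Y=(-0.069609, 0.054832)  product (0.013011, 0.024218)
  m=-1: Y*=(-0.100550, 0.084399)  Y=(-0.120050, -0.346408)  product (0.041307, 0.024699)
  m=+0: Y*=(-0.336953, -0.000000)  Y=(0.656785, 0.000000)  product (-0.221306, -0.000000)
  m=+1: Y*=(0.100550, 0.084399)  Y=(0.120050, -0.346408)  product (0.041307, -0.024699)
  m=+2: Y*=(0.053776, 0.305552)  Y=(-0.069609, -0.054832)  product (0.013011, -0.024218)
  m=+3: Y*=(0.194996, -0.337366)  Y=(-0.010381, 0.006654)  product (0.000220, 0.004800)
  m=+4: Y*=(-0.178345, 0.064782)  Y=(0.000226, 0.000938)  product (-0.000101, -0.000153)
Accumulated sum (-0.112430, -0.000000); after 4π/(2l+1) scaling, (-0.156983, -0.000000) ⇒ P_4 = -0.156983

-0.156983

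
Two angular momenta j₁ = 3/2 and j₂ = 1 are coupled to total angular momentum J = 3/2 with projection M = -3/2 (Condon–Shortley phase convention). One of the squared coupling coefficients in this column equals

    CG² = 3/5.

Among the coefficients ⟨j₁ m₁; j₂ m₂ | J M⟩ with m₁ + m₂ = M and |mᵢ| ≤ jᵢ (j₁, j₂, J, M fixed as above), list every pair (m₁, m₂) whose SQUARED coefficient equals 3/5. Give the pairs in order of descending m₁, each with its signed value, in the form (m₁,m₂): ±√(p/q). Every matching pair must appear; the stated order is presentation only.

(-3/2,0): −√(3/5)

Admissible pairs with m₁+m₂ = M = -3/2: (-3/2,0), (-1/2,-1)
  (m₁,m₂)=(-1/2,-1): CG² = 2/5, CG = +√(2/5)
  (m₁,m₂)=(-3/2,0): CG² = 3/5, CG = −√(3/5)   ← matches the target
Pairs with CG² = 3/5: (-3/2,0): −√(3/5)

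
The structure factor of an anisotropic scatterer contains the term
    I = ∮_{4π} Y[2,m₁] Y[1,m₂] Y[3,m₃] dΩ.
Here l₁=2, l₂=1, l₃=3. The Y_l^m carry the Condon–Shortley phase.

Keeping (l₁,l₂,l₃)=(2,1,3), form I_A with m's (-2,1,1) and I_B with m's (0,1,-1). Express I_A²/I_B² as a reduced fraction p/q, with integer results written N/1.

1/6

l's match ⇒ only the (l;m) 3-j factors differ between A and B.
A: triangle coeff Δ(2,1,3) = 1/105; Σ_t [0,0]: t=0:+1/48 = 1/48; (3j)²=1/105 [(2 1 3; -2 1 1)], sign=+1
B: triangle coeff Δ(2,1,3) = 1/105; Σ_t [0,0]: t=0:+1/8 = 1/8; (3j)²=2/35 [(2 1 3; 0 1 -1)], sign=+1
I_A²/I_B² = (1/105)/(2/35) = 1/6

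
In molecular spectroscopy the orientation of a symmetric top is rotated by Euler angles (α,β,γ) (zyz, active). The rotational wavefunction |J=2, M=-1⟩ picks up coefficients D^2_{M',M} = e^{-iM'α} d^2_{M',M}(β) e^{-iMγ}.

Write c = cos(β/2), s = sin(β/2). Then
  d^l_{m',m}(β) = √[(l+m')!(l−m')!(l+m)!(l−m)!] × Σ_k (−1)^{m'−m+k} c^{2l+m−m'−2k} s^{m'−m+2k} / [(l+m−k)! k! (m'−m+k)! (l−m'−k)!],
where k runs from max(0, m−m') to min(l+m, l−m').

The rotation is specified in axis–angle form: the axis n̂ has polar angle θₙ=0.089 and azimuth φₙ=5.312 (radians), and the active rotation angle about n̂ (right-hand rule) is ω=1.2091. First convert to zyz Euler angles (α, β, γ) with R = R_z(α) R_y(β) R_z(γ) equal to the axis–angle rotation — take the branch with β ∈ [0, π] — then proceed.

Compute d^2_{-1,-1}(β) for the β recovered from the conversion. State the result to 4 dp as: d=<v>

d=0.9873

Axis–angle → zyz. n̂ = (sinθₙcosφₙ, sinθₙsinφₙ, cosθₙ) = (+0.050158, -0.073377, +0.996042), ω = 1.2091.
R = I cosω + sinω [n̂]ₓ + (1−cosω) n̂n̂ᵀ gives
  R = [+0.355487, -0.933974, -0.036349; +0.929218, +0.357340, -0.094137; +0.100911, -0.000311, +0.994895]
β = atan2(√(R₁₃²+R₂₃²), R₃₃) = 0.101083; α = atan2(R₂₃, R₁₃) mod 2π = 4.343900; γ = atan2(R₃₂, −R₃₁) mod 2π = 3.144678
d^2_{-1,-1}(β=0.1011) via the finite sum:
With c≡cos(β/2)=0.998723 and s≡sin(β/2)=0.050520, N=[1·6·1·6]^{1/2}=6.000000
k: max(0,(-1)−(-1))=0 … min(2+(-1),2−(-1))=1
  k=0: (−1)^0·6.0000/(6)·0.9987^4·0.0505^0 = +0.994902
  k=1: (−1)^1·6.0000/(2)·0.9987^2·0.0505^2 = -0.007637
d^2_{-1,-1}(0.1011) = +0.994902 -0.007637 = +0.987265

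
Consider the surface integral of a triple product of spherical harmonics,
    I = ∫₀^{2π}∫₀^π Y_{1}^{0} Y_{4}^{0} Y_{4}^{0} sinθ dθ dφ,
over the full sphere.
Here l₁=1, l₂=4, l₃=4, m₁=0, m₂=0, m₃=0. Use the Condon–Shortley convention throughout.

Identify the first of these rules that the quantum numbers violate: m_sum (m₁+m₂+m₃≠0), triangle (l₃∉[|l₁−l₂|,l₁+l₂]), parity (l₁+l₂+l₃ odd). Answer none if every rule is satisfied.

azimuthal sum: 0 + 0 + 0 = 0  ✓
3 ≤ 4 ≤ 5 (triangle on l)  ✓
L = 1 + 4 + 4 = 9 (odd)  ✗

parity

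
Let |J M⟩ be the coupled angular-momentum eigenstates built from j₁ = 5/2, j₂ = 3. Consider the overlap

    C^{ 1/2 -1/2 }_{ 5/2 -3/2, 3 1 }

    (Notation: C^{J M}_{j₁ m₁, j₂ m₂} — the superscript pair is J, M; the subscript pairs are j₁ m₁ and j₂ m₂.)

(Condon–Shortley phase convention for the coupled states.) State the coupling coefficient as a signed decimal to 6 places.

+0.308607  (= +√(2/21))

j₁+j₂−J=5  J+j₁−j₂=0  J−j₁+j₂=1  j₁+j₂+J+1=7
(j₁±m₁, j₂±m₂, J±M) = (1,4,4,2,0,1)
P² = 384/7
sum k=4..4:
  [4] +1/24 = 1/24
S = 1/24
C² = P²·S² = 2/21 ; C = +0.308607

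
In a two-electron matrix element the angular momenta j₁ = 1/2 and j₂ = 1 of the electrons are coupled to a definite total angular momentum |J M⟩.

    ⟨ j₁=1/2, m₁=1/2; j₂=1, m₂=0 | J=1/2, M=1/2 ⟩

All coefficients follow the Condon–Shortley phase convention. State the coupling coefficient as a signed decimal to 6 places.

+√(1/3) = +0.577350

triangle: 1!*0!*1!/3! = 1/6
(j±m)!: 1!*0!*1!*1!*1!*0! = 1
prefactor² = (2J+1)*Δ*N² = 1/3
  k=0: +1/(0!*1!*0!*1!*0!*0!) = 1
Σ = 1  ⇒  CG² = 1/3*1² = 1/3
CG = +√(1/3) = +0.577350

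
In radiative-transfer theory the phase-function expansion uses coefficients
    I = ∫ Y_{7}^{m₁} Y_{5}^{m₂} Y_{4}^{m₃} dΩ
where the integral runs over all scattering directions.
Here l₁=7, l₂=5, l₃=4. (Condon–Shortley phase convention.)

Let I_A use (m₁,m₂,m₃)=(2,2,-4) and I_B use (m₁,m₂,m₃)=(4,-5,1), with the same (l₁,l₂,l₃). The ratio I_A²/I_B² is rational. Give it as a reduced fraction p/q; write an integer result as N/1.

2744/4125

Same 7,5,4: normalisation and zero-m 3j drop out of the ratio.
A: Δ: 8! 6! 2! / 17! → 1/6126120; sum: t=5:−1/1036800 = -1/1036800; 3j²(7 5 4; 2 2 -4) = Δ·Π!·Σ² = 98/12155  (sign -1)
B: Δ: 8! 6! 2! / 17! → 1/6126120; sum: t=0:+1/2903040 = 1/2903040; 3j²(7 5 4; 4 -5 1) = Δ·Π!·Σ² = 75/6188  (sign -1)
I_A²/I_B² = (98/12155)/(75/6188) = 2744/4125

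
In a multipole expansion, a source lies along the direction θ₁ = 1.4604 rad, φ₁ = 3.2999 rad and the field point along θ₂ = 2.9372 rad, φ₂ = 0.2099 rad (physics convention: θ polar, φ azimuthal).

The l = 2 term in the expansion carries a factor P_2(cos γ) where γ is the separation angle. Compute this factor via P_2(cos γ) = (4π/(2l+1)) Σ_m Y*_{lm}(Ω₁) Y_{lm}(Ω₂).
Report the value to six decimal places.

Expand P_2 via completeness: Σ_{m} conj(Y_{2,m}) at Ω₁ times Y_{2,m} at Ω₂ —
  m=-2: (0.36262 + 0.11881j) × (0.01453 - 0.00649j) = 0.00604 - 0.00063j  (running Σ = 0.00604 - 0.00063j)
  m=-1: (-0.08354 - 0.01334j) × (-0.15017 + 0.03199j) = 0.01297 - 0.00067j  (running Σ = 0.01901 - 0.00130j)
  m=0: (-0.30391 + 0.00000j) × (0.59180 + 0.00000j) = -0.17985 + 0.00000j  (running Σ = -0.16084 - 0.00130j)
  m=1: (0.08354 - 0.01334j) × (0.15017 + 0.03199j) = 0.01297 + 0.00067j  (running Σ = -0.14787 - 0.00063j)
  m=2: (0.36262 - 0.11881j) × (0.01453 + 0.00649j) = 0.00604 + 0.00063j  (running Σ = -0.14183 + 0.00000j)
Total Σ_m = -0.14183 + 0.00000j. Multiply by 2.513274: -0.35646 + 0.00000j. P_2(cos γ) = -0.356456

-0.356456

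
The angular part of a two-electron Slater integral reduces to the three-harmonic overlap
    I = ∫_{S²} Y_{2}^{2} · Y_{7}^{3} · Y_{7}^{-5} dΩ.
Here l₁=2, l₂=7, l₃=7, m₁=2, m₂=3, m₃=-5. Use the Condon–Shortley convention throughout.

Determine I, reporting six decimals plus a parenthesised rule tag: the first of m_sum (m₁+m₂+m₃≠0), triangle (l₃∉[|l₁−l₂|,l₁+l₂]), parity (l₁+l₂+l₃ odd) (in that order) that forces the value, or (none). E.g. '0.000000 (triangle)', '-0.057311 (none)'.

0.139127 (none)

m-sum 0 ✓  L=16 even ✓  5≤7≤9 ✓
Π(2lᵢ+1) = 5×15×15 = 1125
triangle coeff Δ(2,7,7) = 1/185640
Σ_t [0,2]: t=0:+1/2419200 t=1:−1/518400 t=2:+1/2419200 = -1/907200
(3j)²=56/3315 [(2 7 7; 0 0 0)], sign=+1
Σ_t [0,0]: t=0:+1/29030400 = 1/29030400
(3j)²=99/7735 [(2 7 7; 2 3 -5)], sign=+1
⇒ 4πI² = 11880/48841
I = (+1)√(11880/48841/(4π)) = 0.13912687
No selection rule forces the value: the integral is nonzero (none).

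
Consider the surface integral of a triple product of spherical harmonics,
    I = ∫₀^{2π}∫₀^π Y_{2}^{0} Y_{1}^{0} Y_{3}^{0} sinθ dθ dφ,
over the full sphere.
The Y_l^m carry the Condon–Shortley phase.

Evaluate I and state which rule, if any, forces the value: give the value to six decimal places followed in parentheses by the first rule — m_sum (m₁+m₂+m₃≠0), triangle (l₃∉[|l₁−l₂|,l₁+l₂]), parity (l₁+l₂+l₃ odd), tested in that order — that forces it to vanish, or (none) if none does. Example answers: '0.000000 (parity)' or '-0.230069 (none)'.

Checks pass: Σm=0; 6 even; l₃=3∈[1,3].
(2·2+1)(2·1+1)(2·3+1) = 105
Δ: 0! 4! 2! / 7! → 1/105
sum: t=0:+1/4 = 1/4
3j²(2 1 3; 0 0 0) = Δ·Π!·Σ² = 3/35  (sign -1)
(m-triple is (0,0,0) — same symbol as above.)
combine: 4πI² = 105·3/35·3/35 = 27/35
take √, sign +1: I = 0.24776670
No selection rule forces the value: the integral is nonzero (none).

0.247767 (none)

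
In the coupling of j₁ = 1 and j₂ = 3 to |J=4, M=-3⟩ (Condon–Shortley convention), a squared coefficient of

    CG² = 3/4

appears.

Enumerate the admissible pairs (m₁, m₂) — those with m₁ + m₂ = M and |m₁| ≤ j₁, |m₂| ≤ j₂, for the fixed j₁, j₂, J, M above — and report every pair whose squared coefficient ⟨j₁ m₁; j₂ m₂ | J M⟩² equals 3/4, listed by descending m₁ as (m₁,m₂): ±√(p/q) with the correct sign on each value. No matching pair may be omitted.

(-1,-2): +√(3/4)

Admissible pairs with m₁+m₂ = M = -3: (-1,-2), (0,-3)
  (m₁,m₂)=(0,-3): CG² = 1/4, CG = +√(1/4)
  (m₁,m₂)=(-1,-2): CG² = 3/4, CG = +√(3/4)   ← matches the target
Pairs with CG² = 3/4: (-1,-2): +√(3/4)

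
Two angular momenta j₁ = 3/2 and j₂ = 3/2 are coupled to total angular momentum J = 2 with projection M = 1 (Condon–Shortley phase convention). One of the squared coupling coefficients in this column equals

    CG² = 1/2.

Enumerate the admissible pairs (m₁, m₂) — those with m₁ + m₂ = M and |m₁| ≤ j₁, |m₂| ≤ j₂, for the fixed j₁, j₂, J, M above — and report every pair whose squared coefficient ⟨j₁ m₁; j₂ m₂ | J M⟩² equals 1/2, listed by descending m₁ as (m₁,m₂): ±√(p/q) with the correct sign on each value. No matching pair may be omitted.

(3/2,-1/2): +√(1/2); (-1/2,3/2): −√(1/2)

Admissible pairs with m₁+m₂ = M = 1: (-1/2,3/2), (1/2,1/2), (3/2,-1/2)
  (m₁,m₂)=(3/2,-1/2): CG² = 1/2, CG = +√(1/2)   ← matches the target
  (m₁,m₂)=(1/2,1/2): CG² = 0/1, CG = 0
  (m₁,m₂)=(-1/2,3/2): CG² = 1/2, CG = −√(1/2)   ← matches the target
Pairs with CG² = 1/2: (3/2,-1/2): +√(1/2); (-1/2,3/2): −√(1/2)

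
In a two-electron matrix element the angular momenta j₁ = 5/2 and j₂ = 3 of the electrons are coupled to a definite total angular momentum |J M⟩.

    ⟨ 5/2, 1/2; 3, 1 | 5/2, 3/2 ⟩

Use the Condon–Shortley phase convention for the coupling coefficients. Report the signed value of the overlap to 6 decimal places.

+√(1/35) = +0.169031

triangle: 3!·2!·3!/9! = 72/362880
(j±m)!: 3!·2!·4!·2!·4!·1! = 13824
prefactor² = (2J+1)·Δ·N² = 576/35
  k=1: −1/(1!·2!·1!·3!·1!·0!) = -1/12
  k=2: +1/(2!·1!·0!·2!·2!·1!) = 1/8
Σ = 1/24  ⇒  CG² = 576/35·(1/24)² = 1/35
CG = +√(1/35) = +0.169031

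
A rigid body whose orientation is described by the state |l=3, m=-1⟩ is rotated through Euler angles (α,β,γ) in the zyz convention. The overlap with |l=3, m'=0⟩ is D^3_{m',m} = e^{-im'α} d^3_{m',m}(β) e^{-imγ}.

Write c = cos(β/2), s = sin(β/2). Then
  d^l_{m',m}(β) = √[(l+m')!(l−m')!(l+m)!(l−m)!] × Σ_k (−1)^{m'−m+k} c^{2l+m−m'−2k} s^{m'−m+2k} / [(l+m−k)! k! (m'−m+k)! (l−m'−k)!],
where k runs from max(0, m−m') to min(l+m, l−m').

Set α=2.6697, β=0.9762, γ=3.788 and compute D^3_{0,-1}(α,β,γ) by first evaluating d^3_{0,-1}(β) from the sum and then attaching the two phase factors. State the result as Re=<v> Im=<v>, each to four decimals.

Re=0.1629 Im=0.1229

Split into d^3_{0,-1}(β=0.9762) × two z-phases.
c=cos(0.976200/2)=0.883225, s=sin(0.976200/2)=0.468949; N=√[6·6·2·24]=41.569219
The bounds max(0,m−m')=0 and min(l+m,l−m')=2 give 3 terms
  k=0: (−1)^1·41.5692/(12)·0.8832^5·0.4689^1 = -0.873120
  k=1: (−1)^2·41.5692/(4)·0.8832^3·0.4689^3 = +0.738418
  k=2: (−1)^3·41.5692/(12)·0.8832^1·0.4689^5 = -0.069389
d^3_{0,-1}(0.9762) = -0.873120 +0.738418 -0.069389 = -0.204090
Phases: e^{-i·(0)·2.6697}=+1.000000+0.000000i, e^{-i·(-1)·3.7880}=-0.798253-0.602322i ⇒ D=+0.162916+0.122928i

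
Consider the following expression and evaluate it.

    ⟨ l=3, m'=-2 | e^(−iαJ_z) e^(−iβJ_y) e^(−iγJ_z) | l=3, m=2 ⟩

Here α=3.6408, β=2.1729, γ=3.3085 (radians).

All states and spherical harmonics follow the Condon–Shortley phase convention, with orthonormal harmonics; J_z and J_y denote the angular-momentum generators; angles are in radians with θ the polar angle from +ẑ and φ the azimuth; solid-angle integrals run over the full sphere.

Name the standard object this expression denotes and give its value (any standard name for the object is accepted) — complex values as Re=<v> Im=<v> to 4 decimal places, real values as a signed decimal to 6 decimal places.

Wigner D-matrix element, Re=0.1453 Im=0.1138

This is a Wigner D-matrix element — the rotation-matrix element ⟨l m'| R(α,β,γ) |l m⟩ in the angular-momentum basis.
Split into d^3_{-2,2}(β=2.1729) × two z-phases.
With c≡cos(β/2)=0.465630 and s≡sin(β/2)=0.884980, N=[1·120·120·1]^{1/2}=120.000000
k∈{4,5} keeps every argument non-negative
  k=4: (−1)^0·120.0000/(24)·0.4656^2·0.8850^4 = +0.664943
  k=5: (−1)^1·120.0000/(120)·0.4656^0·0.8850^6 = -0.480396
d^3_{-2,2}(2.1729) = +0.664943 -0.480396 = +0.184548
Phases: e^{-i·(-2)·3.6408}=+0.541636+0.840613i, e^{-i·(2)·3.3085}=+0.944799-0.327650i ⇒ D=+0.145269+0.113819i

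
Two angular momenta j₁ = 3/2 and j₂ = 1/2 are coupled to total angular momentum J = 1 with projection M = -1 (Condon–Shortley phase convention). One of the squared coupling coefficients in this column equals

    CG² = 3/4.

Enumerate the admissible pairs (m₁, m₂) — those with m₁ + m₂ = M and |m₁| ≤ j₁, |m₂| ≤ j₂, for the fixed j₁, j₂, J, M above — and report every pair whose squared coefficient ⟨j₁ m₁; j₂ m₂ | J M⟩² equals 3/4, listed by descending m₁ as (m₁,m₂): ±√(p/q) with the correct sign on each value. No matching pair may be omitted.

(-3/2,1/2): −√(3/4)

Admissible pairs with m₁+m₂ = M = -1: (-3/2,1/2), (-1/2,-1/2)
  (m₁,m₂)=(-1/2,-1/2): CG² = 1/4, CG = +√(1/4)
  (m₁,m₂)=(-3/2,1/2): CG² = 3/4, CG = −√(3/4)   ← matches the target
Pairs with CG² = 3/4: (-3/2,1/2): −√(3/4)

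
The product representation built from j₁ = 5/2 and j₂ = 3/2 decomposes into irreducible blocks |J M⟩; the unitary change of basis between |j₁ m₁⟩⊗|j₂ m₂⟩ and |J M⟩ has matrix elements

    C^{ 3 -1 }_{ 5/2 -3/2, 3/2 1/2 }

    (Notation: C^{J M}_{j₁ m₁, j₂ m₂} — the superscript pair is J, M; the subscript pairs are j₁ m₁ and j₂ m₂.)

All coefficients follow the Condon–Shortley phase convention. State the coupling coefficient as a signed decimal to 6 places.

-0.639010

triangle: 1!*4!*2!/8! = 48/40320
(j±m)!: 1!*4!*2!*1!*2!*4! = 2304
prefactor² = (2J+1)*Δ*N² = 96/5
  k=0: +1/(0!*1!*4!*2!*0!*0!) = 1/48
  k=1: −1/(1!*0!*3!*1!*1!*1!) = -1/6
Σ = -7/48  ⇒  CG² = 96/5*(-7/48)² = 49/120
CG = −√(49/120) = -0.639010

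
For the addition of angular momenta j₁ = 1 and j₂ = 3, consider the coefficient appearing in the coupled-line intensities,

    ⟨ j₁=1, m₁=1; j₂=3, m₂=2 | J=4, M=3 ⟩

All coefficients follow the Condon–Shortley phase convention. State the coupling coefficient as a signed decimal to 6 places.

triangle: 0!*2!*6!/9! = 1440/362880
(j±m)!: 2!*0!*5!*1!*7!*1! = 1209600
prefactor² = (2J+1)*Δ*N² = 43200
  k=0: +1/(0!*0!*0!*5!*2!*1!) = 1/240
Σ = 1/240  ⇒  CG² = 43200*(1/240)² = 3/4
CG = +√(3/4) = +0.866025

+√(3/4) ≈ +0.866025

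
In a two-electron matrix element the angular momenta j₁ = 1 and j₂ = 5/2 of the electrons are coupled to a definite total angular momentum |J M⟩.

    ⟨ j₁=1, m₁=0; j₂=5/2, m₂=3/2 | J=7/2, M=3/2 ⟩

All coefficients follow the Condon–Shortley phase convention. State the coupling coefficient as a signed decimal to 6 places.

j₁+j₂−J=0  J+j₁−j₂=2  J−j₁+j₂=5  j₁+j₂+J+1=8
(j₁±m₁, j₂±m₂, J±M) = (1,1,4,1,5,2)
P² = 1920/7
sum k=0..0:
  [0] +1/24 = 1/24
S = 1/24
C² = P²·S² = 10/21 ; C = +0.690066

+0.690066  (= +√(10/21))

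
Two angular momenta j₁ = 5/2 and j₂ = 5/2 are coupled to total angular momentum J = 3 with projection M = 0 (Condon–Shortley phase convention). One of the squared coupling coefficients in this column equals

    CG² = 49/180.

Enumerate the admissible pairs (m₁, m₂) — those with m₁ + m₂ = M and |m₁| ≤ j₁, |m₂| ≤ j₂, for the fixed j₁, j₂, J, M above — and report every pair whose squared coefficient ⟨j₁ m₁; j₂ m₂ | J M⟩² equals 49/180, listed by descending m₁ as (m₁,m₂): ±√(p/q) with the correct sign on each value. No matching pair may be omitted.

Admissible pairs with m₁+m₂ = M = 0: (-5/2,5/2), (-3/2,3/2), (-1/2,1/2), (1/2,-1/2), (3/2,-3/2), (5/2,-5/2)
  (m₁,m₂)=(5/2,-5/2): CG² = 5/36, CG = +√(5/36)
  (m₁,m₂)=(3/2,-3/2): CG² = 49/180, CG = +√(49/180)   ← matches the target
  (m₁,m₂)=(1/2,-1/2): CG² = 4/45, CG = −√(4/45)
  (m₁,m₂)=(-1/2,1/2): CG² = 4/45, CG = −√(4/45)
  (m₁,m₂)=(-3/2,3/2): CG² = 49/180, CG = +√(49/180)   ← matches the target
  (m₁,m₂)=(-5/2,5/2): CG² = 5/36, CG = +√(5/36)
Pairs with CG² = 49/180: (3/2,-3/2): +√(49/180); (-3/2,3/2): +√(49/180)

(3/2,-3/2): +√(49/180); (-3/2,3/2): +√(49/180)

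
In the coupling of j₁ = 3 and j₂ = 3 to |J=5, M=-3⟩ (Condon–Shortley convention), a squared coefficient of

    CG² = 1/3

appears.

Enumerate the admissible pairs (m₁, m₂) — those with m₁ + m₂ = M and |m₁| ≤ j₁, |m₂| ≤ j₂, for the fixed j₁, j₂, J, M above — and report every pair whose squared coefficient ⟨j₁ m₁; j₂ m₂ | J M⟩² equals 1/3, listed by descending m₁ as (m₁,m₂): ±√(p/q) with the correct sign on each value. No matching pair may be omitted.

(0,-3): +√(1/3); (-3,0): −√(1/3)

Admissible pairs with m₁+m₂ = M = -3: (-3,0), (-2,-1), (-1,-2), (0,-3)
  (m₁,m₂)=(0,-3): CG² = 1/3, CG = +√(1/3)   ← matches the target
  (m₁,m₂)=(-1,-2): CG² = 1/6, CG = +√(1/6)
  (m₁,m₂)=(-2,-1): CG² = 1/6, CG = −√(1/6)
  (m₁,m₂)=(-3,0): CG² = 1/3, CG = −√(1/3)   ← matches the target
Pairs with CG² = 1/3: (0,-3): +√(1/3); (-3,0): −√(1/3)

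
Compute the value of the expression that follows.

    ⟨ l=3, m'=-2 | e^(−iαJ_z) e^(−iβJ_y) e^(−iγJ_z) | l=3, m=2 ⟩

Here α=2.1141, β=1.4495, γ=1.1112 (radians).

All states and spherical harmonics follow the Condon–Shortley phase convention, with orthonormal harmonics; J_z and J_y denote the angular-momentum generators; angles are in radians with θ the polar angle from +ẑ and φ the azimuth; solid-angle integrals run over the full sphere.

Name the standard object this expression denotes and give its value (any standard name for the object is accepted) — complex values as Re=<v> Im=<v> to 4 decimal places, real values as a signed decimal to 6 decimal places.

Wigner D-matrix element, Re=-0.1923 Im=0.4139

This is a Wigner D-matrix element — the rotation-matrix element ⟨l m'| R(α,β,γ) |l m⟩ in the angular-momentum basis.
First d^3_{-2,2}(β=1.4495), then the phase factors e^{-i(-2)α} and e^{-i(2)γ}:
c=cos(1.449500/2)=0.748665, s=sin(1.449500/2)=0.662948; N=√[1·120·120·1]=120.000000
k: max(0,(2)−(-2))=4 … min(3+(2),3−(-2))=5
  k=4: (−1)^0·120.0000/(24)·0.7487^2·0.6629^4 = +0.541332
  k=5: (−1)^1·120.0000/(120)·0.7487^0·0.6629^6 = -0.084894
d^3_{-2,2}(1.4495) = +0.541332 -0.084894 = +0.456438
D = (-0.465491-0.885053i)·(+0.456438)·(-0.606462-0.795112i) = -0.192349+0.413929i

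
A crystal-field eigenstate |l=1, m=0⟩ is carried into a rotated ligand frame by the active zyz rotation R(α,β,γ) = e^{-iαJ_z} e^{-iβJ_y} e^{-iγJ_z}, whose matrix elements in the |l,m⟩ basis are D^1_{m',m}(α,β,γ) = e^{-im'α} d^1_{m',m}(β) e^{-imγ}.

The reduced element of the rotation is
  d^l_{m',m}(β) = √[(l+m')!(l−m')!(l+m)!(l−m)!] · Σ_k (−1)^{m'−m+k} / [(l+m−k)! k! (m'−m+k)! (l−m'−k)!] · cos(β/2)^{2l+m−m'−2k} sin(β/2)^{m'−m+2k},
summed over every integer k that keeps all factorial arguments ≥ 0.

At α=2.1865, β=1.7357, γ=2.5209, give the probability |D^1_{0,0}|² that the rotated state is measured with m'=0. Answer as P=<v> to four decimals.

P=0.0269

Split into d^1_{0,0}(β=1.7357) × two z-phases.
With c≡cos(β/2)=0.646468 and s≡sin(β/2)=0.762941, N=[1·1·1·1]^{1/2}=1.000000
k: max(0,(0)−(0))=0 … min(1+(0),1−(0))=1
  k=0: (−1)^0·1.0000/(1)·0.6465^2·0.7629^0 = +0.417921
  k=1: (−1)^1·1.0000/(1)·0.6465^0·0.7629^2 = -0.582079
d^1_{0,0}(1.7357) = +0.417921 -0.582079 = -0.164157
|D^1_{0,0}|² = |d^1_{0,0}(β)|² = (-0.164157)² = 0.026948 (the z-rotation phases have unit modulus)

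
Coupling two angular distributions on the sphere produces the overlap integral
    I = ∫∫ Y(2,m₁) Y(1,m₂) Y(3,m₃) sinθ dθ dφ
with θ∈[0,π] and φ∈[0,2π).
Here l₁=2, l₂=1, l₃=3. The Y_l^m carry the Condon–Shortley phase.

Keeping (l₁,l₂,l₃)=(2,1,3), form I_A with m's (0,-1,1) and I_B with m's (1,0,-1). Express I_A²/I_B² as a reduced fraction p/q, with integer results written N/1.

3/4

Shared (l₁,l₂,l₃)=(2,1,3): N and (l;000)² cancel in I_A²/I_B².
A: Δ = 0!·4!·2!/7! = 1/105; Racah Σ t=0..0: t=0:+1/8 = 1/8; ⇒ 3j(2 1 3; 0 -1 1)² = 2/35, sgn +1
B: Δ = 0!·4!·2!/7! = 1/105; Racah Σ t=0..0: t=0:+1/6 = 1/6; ⇒ 3j(2 1 3; 1 0 -1)² = 8/105, sgn +1
I_A²/I_B² = (2/35)/(8/105) = 3/4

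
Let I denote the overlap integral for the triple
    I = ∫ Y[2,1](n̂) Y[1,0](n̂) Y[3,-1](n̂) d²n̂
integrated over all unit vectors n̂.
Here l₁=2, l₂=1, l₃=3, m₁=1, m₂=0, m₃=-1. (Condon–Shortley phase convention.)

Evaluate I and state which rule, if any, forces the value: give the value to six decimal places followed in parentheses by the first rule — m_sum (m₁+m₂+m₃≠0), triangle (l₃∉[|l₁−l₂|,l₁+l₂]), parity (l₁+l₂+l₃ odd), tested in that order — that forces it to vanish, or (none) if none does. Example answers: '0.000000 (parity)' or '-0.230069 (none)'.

m-sum 0 ✓  L=6 even ✓  1≤3≤3 ✓
Π(2lᵢ+1) = 5×3×7 = 105
triangle coeff Δ(2,1,3) = 1/105
Σ_t [0,0]: t=0:+1/4 = 1/4
(3j)²=3/35 [(2 1 3; 0 0 0)], sign=-1
Σ_t [0,0]: t=0:+1/6 = 1/6
(3j)²=8/105 [(2 1 3; 1 0 -1)], sign=+1
⇒ 4πI² = 24/35
I = (-1)√(24/35/(4π)) = -0.23359668
No selection rule forces the value: the integral is nonzero (none).

-0.233597 (none)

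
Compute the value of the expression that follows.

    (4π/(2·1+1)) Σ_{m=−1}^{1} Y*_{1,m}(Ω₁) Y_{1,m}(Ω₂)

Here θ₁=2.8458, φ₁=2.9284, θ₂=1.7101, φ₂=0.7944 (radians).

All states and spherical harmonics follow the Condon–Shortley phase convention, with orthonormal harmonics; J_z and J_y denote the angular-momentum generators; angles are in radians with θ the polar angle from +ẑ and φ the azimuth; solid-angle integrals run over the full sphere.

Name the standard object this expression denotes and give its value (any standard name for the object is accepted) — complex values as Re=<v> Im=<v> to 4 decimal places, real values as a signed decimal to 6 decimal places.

Legendre polynomial (addition theorem), -0.021299

This sum is the spherical-harmonic addition theorem: it equals the Legendre polynomial P_l(cos γ) of the angle γ between the two directions.
Term-by-term m-sum for l=1 (normalisation 4π/3 = 4.188790):
  [-1]  conj(Y_{1,-1})(Ω₁) = (-0.098431, 0.021309) ; Y_{1,-1}(Ω₂) = (0.239747, -0.244103) ; Δ = (-0.018397, 0.029136)
  [+0]  conj(Y_{1,0})(Ω₁) = (-0.467383, -0.000000) ; Y_{1,0}(Ω₂) = (-0.067844, 0.000000) ; Δ = (0.031709, 0.000000)
  [+1]  conj(Y_{1,1})(Ω₁) = (0.098431, 0.021309) ; Y_{1,1}(Ω₂) = (-0.239747, -0.244103) ; Δ = (-0.018397, -0.029136)
Σ over m = (-0.005085, 0.000000); ×(4π/3) → (-0.021299, 0.000000). Real part: -0.021299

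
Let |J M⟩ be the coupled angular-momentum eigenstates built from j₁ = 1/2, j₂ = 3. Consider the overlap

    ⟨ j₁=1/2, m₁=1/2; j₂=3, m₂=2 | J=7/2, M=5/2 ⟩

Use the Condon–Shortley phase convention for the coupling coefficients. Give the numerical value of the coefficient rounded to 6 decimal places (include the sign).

√[8·0!1!6!/8! · 1!0!5!1!6!1!] = √(86400/7)
  +(−1)^0/∏(0,0,0,5,1,1)! = 1/120  (running 1/120)
⟨..|..⟩ = √(86400/7)·(1/120) = +0.925820

+0.925820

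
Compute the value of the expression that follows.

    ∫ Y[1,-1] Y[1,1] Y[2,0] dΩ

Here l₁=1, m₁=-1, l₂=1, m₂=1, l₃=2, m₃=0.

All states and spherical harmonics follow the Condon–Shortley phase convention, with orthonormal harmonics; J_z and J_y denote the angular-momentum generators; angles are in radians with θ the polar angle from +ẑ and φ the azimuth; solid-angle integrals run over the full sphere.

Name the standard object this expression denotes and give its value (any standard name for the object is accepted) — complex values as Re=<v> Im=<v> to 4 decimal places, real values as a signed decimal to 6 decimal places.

Gaunt coefficient, +0.126157

This is a Gaunt coefficient — the integral of a triple product of spherical harmonics over the sphere.
m-sum 0 ✓  L=4 even ✓  0≤2≤2 ✓
Π(2lᵢ+1) = 3×3×5 = 45
triangle coeff Δ(1,1,2) = 1/30
Σ_t [0,0]: t=0:+1/1 = 1/1
(3j)²=2/15 [(1 1 2; 0 0 0)], sign=+1
Σ_t [0,0]: t=0:+1/4 = 1/4
(3j)²=1/30 [(1 1 2; -1 1 0)], sign=+1
⇒ 4πI² = 1/5
I = (+1)√(1/5/(4π)) = 0.12615663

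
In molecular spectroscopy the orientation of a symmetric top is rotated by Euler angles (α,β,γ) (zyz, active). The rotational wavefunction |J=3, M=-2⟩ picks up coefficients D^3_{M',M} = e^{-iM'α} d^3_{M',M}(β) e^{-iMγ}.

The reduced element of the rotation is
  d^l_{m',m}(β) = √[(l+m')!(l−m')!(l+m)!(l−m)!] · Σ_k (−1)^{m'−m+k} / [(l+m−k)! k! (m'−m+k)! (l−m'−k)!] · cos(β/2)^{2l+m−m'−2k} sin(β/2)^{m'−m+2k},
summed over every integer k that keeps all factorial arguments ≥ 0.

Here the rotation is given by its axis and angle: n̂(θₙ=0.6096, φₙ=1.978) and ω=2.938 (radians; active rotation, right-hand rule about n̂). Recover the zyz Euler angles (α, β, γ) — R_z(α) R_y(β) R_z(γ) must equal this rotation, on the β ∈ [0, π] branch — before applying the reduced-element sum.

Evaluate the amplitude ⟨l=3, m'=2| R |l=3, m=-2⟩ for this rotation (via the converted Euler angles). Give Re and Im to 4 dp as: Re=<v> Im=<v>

Axis–angle → zyz. n̂ = (sinθₙcosφₙ, sinθₙsinφₙ, cosθₙ) = (-0.226750, +0.525724, +0.819877), ω = 2.9380.
R = I cosω + sinω [n̂]ₓ + (1−cosω) n̂n̂ᵀ gives
  R = [-0.877577, -0.401724, -0.261680; -0.070184, -0.432283, +0.899002; -0.474271, +0.807310, +0.351167]
β = atan2(√(R₁₃²+R₂₃²), R₃₃) = 1.211979; α = atan2(R₂₃, R₁₃) mod 2π = 1.854048; γ = atan2(R₃₂, −R₃₁) mod 2π = 1.039640
D^3_{2,-2}(1.8540,1.2120,1.0396) = e^{-i·2·1.8540}·d^3_{2,-2}(1.2120)·e^{-i·-2·1.0396}. Compute d first:
With c≡cos(β/2)=0.821939 and s≡sin(β/2)=0.569576, N=[120·1·1·120]^{1/2}=120.000000
The bounds max(0,m−m')=0 and min(l+m,l−m')=1 give 2 terms
  k=0: (−1)^4·120.0000/(24)·0.8219^2·0.5696^4 = +0.355512
  k=1: (−1)^5·120.0000/(120)·0.8219^0·0.5696^6 = -0.034144
d^3_{2,-2}(1.2120) = +0.355512 -0.034144 = +0.321369
D = (-0.843783+0.536684i)·(+0.321369)·(-0.486854+0.873483i) = -0.018635-0.320828i

Re=-0.0186 Im=-0.3208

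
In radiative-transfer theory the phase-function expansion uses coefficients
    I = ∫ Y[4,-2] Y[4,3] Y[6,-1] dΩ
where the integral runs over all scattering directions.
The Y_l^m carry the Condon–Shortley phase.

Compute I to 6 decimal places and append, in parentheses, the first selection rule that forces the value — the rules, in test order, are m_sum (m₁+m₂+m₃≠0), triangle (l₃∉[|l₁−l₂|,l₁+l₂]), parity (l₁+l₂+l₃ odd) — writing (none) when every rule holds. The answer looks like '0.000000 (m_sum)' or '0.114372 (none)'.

0.160153 (none)

m-sum 0 ✓  L=14 even ✓  0≤6≤8 ✓
Π(2lᵢ+1) = 9×9×13 = 1053
triangle coeff Δ(4,4,6) = 1/1261260
Σ_t [0,2]: t=0:+1/4608 t=1:−1/1296 t=2:+1/4608 = -7/20736
(3j)²=20/1287 [(4 4 6; 0 0 0)], sign=-1
Σ_t [1,2]: t=1:−1/86400 t=2:+1/11520 = 13/172800
(3j)²=13/660 [(4 4 6; -2 3 -1)], sign=-1
⇒ 4πI² = 39/121
I = (+1)√(39/121/(4π)) = 0.16015286
No selection rule forces the value: the integral is nonzero (none).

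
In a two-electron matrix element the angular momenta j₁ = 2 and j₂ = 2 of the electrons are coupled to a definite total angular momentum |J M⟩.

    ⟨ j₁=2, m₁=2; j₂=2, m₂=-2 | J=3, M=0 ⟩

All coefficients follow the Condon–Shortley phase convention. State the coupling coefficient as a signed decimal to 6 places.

+√(1/10) = +0.316228

j₁+j₂−J=1  J+j₁−j₂=3  J−j₁+j₂=3  j₁+j₂+J+1=8
(j₁±m₁, j₂±m₂, J±M) = (4,0,0,4,3,3)
P² = 648/5
sum k=0..0:
  [0] +1/36 = 1/36
S = 1/36
C² = P²·S² = 1/10 ; C = +0.316228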